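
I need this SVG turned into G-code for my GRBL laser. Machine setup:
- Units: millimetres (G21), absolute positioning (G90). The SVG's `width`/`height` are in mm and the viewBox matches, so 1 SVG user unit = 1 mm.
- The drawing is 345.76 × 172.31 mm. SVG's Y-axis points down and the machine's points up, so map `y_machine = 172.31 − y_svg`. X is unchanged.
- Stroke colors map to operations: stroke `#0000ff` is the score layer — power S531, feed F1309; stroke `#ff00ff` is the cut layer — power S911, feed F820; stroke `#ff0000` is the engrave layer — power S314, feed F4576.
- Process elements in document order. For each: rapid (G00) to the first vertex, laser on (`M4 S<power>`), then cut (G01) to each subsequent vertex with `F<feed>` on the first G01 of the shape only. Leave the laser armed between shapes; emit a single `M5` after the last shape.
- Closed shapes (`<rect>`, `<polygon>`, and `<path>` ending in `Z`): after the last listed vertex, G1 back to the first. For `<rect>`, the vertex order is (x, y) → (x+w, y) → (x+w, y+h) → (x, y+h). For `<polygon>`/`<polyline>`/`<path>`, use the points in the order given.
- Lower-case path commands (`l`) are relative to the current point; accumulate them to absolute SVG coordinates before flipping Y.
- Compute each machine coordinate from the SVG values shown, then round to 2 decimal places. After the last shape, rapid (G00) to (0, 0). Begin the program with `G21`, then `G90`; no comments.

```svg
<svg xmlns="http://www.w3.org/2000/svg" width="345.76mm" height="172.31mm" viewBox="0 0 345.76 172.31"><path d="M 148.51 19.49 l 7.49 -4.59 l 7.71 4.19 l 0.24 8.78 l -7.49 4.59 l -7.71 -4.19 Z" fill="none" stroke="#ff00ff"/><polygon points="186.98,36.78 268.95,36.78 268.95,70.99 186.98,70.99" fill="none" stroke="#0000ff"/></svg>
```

Since the viewBox matches the mm dimensions, user units are millimetres directly. The only transform is the Y-flip y_m = 172.31 − y_svg.

Shape 1 is a regular polygon drawn with `<path>`. Its stroke #ff00ff means cut at S911, F820. After flipping Y the toolpath is (148.51,152.82) → (156.00,157.41) → (163.71,153.22) → (163.95,144.44) → (156.46,139.85) → (148.75,144.04) → (148.51,152.82), returning to the start.

Shape 2 is a rectangle drawn with `<polygon>`. Its stroke #0000ff means score at S531, F1309. After flipping Y the toolpath is (186.98,135.53) → (268.95,135.53) → (268.95,101.32) → (186.98,101.32) → (186.98,135.53), returning to the start.

G21
G90
G00 X148.51 Y152.82
M4 S911
G01 X156.00 Y157.41 F820
G01 X163.71 Y153.22
G01 X163.95 Y144.44
G01 X156.46 Y139.85
G01 X148.75 Y144.04
G01 X148.51 Y152.82
G00 X186.98 Y135.53
M4 S531
G01 X268.95 Y135.53 F1309
G01 X268.95 Y101.32
G01 X186.98 Y101.32
G01 X186.98 Y135.53
M5
G00 X0.00 Y0.00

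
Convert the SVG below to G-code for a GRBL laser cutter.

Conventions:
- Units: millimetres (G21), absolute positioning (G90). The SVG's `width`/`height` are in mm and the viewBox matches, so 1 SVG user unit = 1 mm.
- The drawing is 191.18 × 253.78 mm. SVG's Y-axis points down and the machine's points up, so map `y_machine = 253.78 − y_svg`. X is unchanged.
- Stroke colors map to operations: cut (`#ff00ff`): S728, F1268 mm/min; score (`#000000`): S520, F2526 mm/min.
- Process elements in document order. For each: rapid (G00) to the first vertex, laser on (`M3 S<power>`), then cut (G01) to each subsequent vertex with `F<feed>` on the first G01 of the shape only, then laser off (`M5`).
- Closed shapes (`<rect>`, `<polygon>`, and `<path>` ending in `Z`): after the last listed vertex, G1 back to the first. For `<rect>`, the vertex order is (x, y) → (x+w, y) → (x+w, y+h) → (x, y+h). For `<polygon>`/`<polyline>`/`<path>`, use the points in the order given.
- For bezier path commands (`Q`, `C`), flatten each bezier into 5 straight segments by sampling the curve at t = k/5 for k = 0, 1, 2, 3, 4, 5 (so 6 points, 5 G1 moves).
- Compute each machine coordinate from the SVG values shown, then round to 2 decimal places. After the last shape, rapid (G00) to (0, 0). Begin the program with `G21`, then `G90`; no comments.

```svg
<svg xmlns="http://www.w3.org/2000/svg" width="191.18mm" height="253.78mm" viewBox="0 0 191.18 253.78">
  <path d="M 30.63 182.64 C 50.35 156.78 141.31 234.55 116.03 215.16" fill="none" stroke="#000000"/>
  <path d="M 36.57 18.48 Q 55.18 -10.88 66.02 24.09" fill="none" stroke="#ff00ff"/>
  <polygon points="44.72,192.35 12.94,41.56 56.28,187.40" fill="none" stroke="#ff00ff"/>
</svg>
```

G21
G90
G00 X30.63 Y71.14
M3 S520
G01 X49.51 Y75.83 F2526
G01 X76.49 Y65.28
G01 X102.57 Y49.14
G01 X118.75 Y37.04
G01 X116.03 Y38.62
M5
G00 X36.57 Y235.30
M3 S728
G01 X43.70 Y244.47 F1268
G01 X50.21 Y248.50
G01 X56.10 Y247.37
G01 X61.37 Y241.10
G01 X66.02 Y229.69
M5
G00 X44.72 Y61.43
M3 S728
G01 X12.94 Y212.22 F1268
G01 X56.28 Y66.38
G01 X44.72 Y61.43
M5
G00 X0.00 Y0.00

viewBox `0 0 191.18 253.78` with mm width/height → 1 unit = 1 mm. Flip: y_m = 253.78 − y_svg.

**Shape 1** — `<path>` cubic bezier, stroke `#000000` → score (S520, F2526). Control points (SVG): P0=(30.63,182.64), P1=(50.35,156.78), P2=(141.31,234.55), P3=(116.03,215.16); sampled at t=k/5. Machine vertices: (30.63,71.14) → (49.51,75.83) → (76.49,65.28) → (102.57,49.14) → (118.75,37.04) → (116.03,38.62). Open path.

**Shape 2** — `<path>` quadratic bezier, stroke `#ff00ff` → cut (S728, F1268). Control points (SVG): P0=(36.57,18.48), P1=(55.18,-10.88), P2=(66.02,24.09); sampled at t=k/5. Machine vertices: (36.57,235.30) → (43.70,244.47) → (50.21,248.50) → (56.10,247.37) → (61.37,241.10) → (66.02,229.69). Open path.

**Shape 3** — `<polygon>` closed polygon, stroke `#ff00ff` → cut (S728, F1268). Machine vertices: (44.72,61.43) → (12.94,212.22) → (56.28,66.38) → (44.72,61.43). Closed: final G1 returns to the first vertex.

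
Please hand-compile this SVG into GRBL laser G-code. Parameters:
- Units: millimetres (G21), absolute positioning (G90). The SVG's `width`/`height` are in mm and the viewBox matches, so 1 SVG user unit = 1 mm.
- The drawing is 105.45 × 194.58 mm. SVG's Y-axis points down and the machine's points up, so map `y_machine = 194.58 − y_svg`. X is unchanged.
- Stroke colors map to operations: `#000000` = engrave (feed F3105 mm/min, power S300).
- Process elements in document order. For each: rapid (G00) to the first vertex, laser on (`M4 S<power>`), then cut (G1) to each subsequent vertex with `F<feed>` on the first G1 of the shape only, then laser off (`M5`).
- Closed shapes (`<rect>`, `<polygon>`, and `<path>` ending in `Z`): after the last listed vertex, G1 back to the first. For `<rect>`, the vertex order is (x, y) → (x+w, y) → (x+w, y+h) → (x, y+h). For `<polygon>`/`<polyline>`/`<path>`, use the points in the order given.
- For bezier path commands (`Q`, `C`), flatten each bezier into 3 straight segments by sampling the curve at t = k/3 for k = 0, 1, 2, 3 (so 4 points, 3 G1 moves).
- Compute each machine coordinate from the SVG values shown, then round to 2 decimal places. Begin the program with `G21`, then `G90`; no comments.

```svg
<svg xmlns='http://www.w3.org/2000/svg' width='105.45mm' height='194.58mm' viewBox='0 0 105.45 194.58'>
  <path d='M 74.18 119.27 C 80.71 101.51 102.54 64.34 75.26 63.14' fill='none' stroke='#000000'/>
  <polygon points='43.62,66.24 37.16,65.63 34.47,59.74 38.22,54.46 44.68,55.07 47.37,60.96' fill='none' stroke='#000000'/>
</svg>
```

Since the viewBox matches the mm dimensions, user units are millimetres directly. The only transform is the Y-flip y_m = 194.58 − y_svg.

Shape 1 is a cubic bezier drawn with `<path>`. Its stroke #000000 means engrave at S300, F3105. After flipping Y the toolpath is (74.18,75.31) → (83.42,97.49) → (88.56,120.30) → (75.26,131.44).

Shape 2 is a regular polygon drawn with `<polygon>`. Its stroke #000000 means engrave at S300, F3105. After flipping Y the toolpath is (43.62,128.34) → (37.16,128.95) → (34.47,134.84) → (38.22,140.12) → (44.68,139.51) → (47.37,133.62) → (43.62,128.34), returning to the start.

G21
G90
G00 X74.18 Y75.31
M4 S300
G1 X83.42 Y97.49 F3105
G1 X88.56 Y120.30
G1 X75.26 Y131.44
M5
G00 X43.62 Y128.34
M4 S300
G1 X37.16 Y128.95 F3105
G1 X34.47 Y134.84
G1 X38.22 Y140.12
G1 X44.68 Y139.51
G1 X47.37 Y133.62
G1 X43.62 Y128.34
M5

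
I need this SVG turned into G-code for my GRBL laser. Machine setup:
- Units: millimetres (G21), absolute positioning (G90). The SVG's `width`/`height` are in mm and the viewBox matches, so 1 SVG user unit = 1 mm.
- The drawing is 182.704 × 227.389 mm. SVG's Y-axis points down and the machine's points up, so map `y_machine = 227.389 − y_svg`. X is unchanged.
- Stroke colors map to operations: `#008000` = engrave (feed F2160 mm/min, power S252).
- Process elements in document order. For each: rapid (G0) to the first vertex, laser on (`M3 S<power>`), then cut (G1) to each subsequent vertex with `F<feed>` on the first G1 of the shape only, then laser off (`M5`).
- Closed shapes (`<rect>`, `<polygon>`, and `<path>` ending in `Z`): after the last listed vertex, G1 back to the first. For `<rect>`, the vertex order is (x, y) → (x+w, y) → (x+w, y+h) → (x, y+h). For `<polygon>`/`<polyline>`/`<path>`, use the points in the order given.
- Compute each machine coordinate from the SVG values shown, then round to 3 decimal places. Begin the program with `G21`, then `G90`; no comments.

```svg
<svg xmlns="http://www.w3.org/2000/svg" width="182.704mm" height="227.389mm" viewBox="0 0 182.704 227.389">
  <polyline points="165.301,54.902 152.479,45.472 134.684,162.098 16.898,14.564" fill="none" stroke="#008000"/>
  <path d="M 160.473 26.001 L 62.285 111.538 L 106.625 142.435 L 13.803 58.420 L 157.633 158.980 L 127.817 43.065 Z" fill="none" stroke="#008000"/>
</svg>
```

G21
G90
G0 X165.301 Y172.487
M3 S252
G1 X152.479 Y181.917 F2160
G1 X134.684 Y65.291
G1 X16.898 Y212.825
M5
G0 X160.473 Y201.388
M3 S252
G1 X62.285 Y115.851 F2160
G1 X106.625 Y84.954
G1 X13.803 Y168.969
G1 X157.633 Y68.409
G1 X127.817 Y184.324
G1 X160.473 Y201.388
M5

1 u = 1 mm; y_m = 227.389 − y.

[1] `<polyline>` open polyline, #008000→engrave S252 F2160: (165.301,172.487) → (152.479,181.917) → (134.684,65.291) → (16.898,212.825)

[2] `<path>` closed polygon, #008000→engrave S252 F2160: (160.473,201.388) → (62.285,115.851) → (106.625,84.954) → (13.803,168.969) → (157.633,68.409) → (127.817,184.324) → (160.473,201.388) (closed)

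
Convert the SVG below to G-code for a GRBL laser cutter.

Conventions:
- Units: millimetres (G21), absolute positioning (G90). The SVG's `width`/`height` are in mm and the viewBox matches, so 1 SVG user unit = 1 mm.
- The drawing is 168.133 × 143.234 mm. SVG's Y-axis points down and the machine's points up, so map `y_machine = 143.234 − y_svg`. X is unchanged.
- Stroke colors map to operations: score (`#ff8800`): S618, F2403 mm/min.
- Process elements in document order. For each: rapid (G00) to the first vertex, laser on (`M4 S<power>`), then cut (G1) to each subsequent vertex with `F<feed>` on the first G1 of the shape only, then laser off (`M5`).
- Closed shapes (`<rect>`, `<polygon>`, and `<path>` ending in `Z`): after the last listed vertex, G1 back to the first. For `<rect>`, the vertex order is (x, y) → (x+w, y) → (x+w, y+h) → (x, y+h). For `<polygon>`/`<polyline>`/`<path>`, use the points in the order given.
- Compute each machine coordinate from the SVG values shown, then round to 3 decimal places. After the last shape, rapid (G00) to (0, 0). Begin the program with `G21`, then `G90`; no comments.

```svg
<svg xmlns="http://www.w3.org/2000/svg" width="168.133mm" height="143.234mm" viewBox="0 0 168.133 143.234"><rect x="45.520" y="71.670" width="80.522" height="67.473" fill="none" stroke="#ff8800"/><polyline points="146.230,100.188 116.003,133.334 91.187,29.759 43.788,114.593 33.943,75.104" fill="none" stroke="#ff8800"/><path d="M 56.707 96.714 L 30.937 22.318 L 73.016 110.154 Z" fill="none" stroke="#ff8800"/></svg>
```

G21
G90
G00 X45.520 Y71.564
M4 S618
G1 X126.042 Y71.564 F2403
G1 X126.042 Y4.091
G1 X45.520 Y4.091
G1 X45.520 Y71.564
M5
G00 X146.230 Y43.046
M4 S618
G1 X116.003 Y9.900 F2403
G1 X91.187 Y113.475
G1 X43.788 Y28.641
G1 X33.943 Y68.130
M5
G00 X56.707 Y46.520
M4 S618
G1 X30.937 Y120.916 F2403
G1 X73.016 Y33.080
G1 X56.707 Y46.520
M5
G00 X0.000 Y0.000

Since the viewBox matches the mm dimensions, user units are millimetres directly. The only transform is the Y-flip y_m = 143.234 − y_svg.

Shape 1 is a rectangle drawn with `<rect>`. Its stroke #ff8800 means score at S618, F2403. After flipping Y the toolpath is (45.520,71.564) → (126.042,71.564) → (126.042,4.091) → (45.520,4.091) → (45.520,71.564), returning to the start.

Shape 2 is a open polyline drawn with `<polyline>`. Its stroke #ff8800 means score at S618, F2403. After flipping Y the toolpath is (146.230,43.046) → (116.003,9.900) → (91.187,113.475) → (43.788,28.641) → (33.943,68.130).

Shape 3 is a closed polygon drawn with `<path>`. Its stroke #ff8800 means score at S618, F2403. After flipping Y the toolpath is (56.707,46.520) → (30.937,120.916) → (73.016,33.080) → (56.707,46.520), returning to the start.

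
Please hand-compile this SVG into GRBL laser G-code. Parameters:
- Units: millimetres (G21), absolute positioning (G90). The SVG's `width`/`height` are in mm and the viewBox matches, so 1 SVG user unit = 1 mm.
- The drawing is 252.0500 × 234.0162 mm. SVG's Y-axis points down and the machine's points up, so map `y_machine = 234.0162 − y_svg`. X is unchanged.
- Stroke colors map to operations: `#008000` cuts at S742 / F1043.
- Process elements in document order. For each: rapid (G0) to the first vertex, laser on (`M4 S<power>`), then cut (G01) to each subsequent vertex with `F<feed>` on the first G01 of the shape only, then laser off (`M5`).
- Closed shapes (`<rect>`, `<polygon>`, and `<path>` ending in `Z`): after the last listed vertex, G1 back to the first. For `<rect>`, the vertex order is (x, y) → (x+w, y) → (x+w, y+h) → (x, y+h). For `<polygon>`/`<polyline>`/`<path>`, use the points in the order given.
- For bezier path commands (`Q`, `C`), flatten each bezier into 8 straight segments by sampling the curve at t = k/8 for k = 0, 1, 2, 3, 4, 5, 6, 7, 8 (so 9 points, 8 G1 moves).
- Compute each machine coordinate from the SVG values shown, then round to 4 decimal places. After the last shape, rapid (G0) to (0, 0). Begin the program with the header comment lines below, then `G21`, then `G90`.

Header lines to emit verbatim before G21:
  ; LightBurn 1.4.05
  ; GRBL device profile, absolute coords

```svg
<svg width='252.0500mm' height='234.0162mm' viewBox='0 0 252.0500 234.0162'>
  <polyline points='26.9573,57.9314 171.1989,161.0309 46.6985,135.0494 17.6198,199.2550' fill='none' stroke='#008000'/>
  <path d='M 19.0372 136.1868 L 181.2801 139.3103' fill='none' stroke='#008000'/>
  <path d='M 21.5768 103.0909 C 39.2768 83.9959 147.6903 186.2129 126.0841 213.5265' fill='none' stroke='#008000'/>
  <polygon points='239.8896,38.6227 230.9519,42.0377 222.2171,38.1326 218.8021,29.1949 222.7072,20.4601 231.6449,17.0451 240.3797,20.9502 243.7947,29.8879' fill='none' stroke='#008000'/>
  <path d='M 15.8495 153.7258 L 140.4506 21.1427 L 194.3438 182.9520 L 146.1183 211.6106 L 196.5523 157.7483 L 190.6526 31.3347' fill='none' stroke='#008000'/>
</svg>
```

; LightBurn 1.4.05
; GRBL device profile, absolute coords
G21
G90
G0 X26.9573 Y176.0848
M4 S742
G01 X171.1989 Y72.9853 F1043
G01 X46.6985 Y98.9668
G01 X17.6198 Y34.7612
M5
G0 X19.0372 Y97.8294
M4 S742
G01 X181.2801 Y94.7059 F1043
M5
G0 X21.5768 Y130.9253
M4 S742
G01 X32.0354 Y132.7827 F1043
G01 X48.4116 Y125.5664
G01 X68.1188 Y111.5760
G01 X88.5703 Y93.1107
G01 X107.1792 Y72.4701
G01 X121.3590 Y51.9534
G01 X128.5229 Y33.8602
G01 X126.0841 Y20.4897
M5
G0 X239.8896 Y195.3935
M4 S742
G01 X230.9519 Y191.9785 F1043
G01 X222.2171 Y195.8836
G01 X218.8021 Y204.8213
G01 X222.7072 Y213.5561
G01 X231.6449 Y216.9711
G01 X240.3797 Y213.0660
G01 X243.7947 Y204.1283
G01 X239.8896 Y195.3935
M5
G0 X15.8495 Y80.2904
M4 S742
G01 X140.4506 Y212.8735 F1043
G01 X194.3438 Y51.0642
G01 X146.1183 Y22.4056
G01 X196.5523 Y76.2679
G01 X190.6526 Y202.6815
M5
G0 X0.0000 Y0.0000

viewBox `0 0 252.0500 234.0162` with mm width/height → 1 unit = 1 mm. Flip: y_m = 234.0162 − y_svg.

**Shape 1** — `<polyline>` open polyline, stroke `#008000` → cut (S742, F1043). Machine vertices: (26.9573,176.0848) → (171.1989,72.9853) → (46.6985,98.9668) → (17.6198,34.7612). Open path.

**Shape 2** — `<path>` line segment, stroke `#008000` → cut (S742, F1043). Machine vertices: (19.0372,97.8294) → (181.2801,94.7059). Open path.

**Shape 3** — `<path>` cubic bezier, stroke `#008000` → cut (S742, F1043). Control points (SVG): P0=(21.5768,103.0909), P1=(39.2768,83.9959), P2=(147.6903,186.2129), P3=(126.0841,213.5265); sampled at t=k/8. Machine vertices: (21.5768,130.9253) → (32.0354,132.7827) → (48.4116,125.5664) → (68.1188,111.5760) → (88.5703,93.1107) → (107.1792,72.4701) → (121.3590,51.9534) → (128.5229,33.8602) → (126.0841,20.4897). Open path.

**Shape 4** — `<polygon>` regular polygon, stroke `#008000` → cut (S742, F1043). Machine vertices: (239.8896,195.3935) → (230.9519,191.9785) → (222.2171,195.8836) → (218.8021,204.8213) → (222.7072,213.5561) → (231.6449,216.9711) → (240.3797,213.0660) → (243.7947,204.1283) → (239.8896,195.3935). Closed: final G1 returns to the first vertex.

**Shape 5** — `<path>` open polyline, stroke `#008000` → cut (S742, F1043). Machine vertices: (15.8495,80.2904) → (140.4506,212.8735) → (194.3438,51.0642) → (146.1183,22.4056) → (196.5523,76.2679) → (190.6526,202.6815). Open path.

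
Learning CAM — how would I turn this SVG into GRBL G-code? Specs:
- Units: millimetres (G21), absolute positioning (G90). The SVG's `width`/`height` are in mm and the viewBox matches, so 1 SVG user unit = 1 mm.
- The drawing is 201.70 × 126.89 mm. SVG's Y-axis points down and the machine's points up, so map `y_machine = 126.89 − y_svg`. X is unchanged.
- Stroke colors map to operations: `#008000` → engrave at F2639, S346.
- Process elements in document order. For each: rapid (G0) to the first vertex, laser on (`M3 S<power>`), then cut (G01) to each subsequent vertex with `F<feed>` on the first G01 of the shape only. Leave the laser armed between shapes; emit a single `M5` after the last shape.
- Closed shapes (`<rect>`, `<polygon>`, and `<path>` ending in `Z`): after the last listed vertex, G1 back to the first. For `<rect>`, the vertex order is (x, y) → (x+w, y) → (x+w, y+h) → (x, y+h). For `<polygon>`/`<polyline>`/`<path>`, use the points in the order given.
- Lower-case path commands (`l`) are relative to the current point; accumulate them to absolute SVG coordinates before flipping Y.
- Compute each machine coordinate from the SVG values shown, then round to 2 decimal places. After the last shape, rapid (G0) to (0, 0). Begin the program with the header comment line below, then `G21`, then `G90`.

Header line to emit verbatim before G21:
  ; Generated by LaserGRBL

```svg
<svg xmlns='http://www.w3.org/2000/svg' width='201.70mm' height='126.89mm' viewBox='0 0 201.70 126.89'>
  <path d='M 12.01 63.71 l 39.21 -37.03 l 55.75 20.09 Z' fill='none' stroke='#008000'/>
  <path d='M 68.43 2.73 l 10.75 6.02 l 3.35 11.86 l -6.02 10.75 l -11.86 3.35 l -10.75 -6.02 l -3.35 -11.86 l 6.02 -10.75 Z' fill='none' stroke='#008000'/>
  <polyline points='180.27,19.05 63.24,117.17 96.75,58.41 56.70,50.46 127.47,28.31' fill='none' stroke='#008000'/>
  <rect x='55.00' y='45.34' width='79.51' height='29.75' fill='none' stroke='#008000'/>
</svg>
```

; Generated by LaserGRBL
G21
G90
G0 X12.01 Y63.18
M3 S346
G01 X51.22 Y100.21 F2639
G01 X106.97 Y80.12
G01 X12.01 Y63.18
G0 X68.43 Y124.16
M3 S346
G01 X79.18 Y118.14 F2639
G01 X82.53 Y106.28
G01 X76.51 Y95.53
G01 X64.65 Y92.18
G01 X53.90 Y98.20
G01 X50.55 Y110.06
G01 X56.57 Y120.81
G01 X68.43 Y124.16
G0 X180.27 Y107.84
M3 S346
G01 X63.24 Y9.72 F2639
G01 X96.75 Y68.48
G01 X56.70 Y76.43
G01 X127.47 Y98.58
G0 X55.00 Y81.55
M3 S346
G01 X134.51 Y81.55 F2639
G01 X134.51 Y51.80
G01 X55.00 Y51.80
G01 X55.00 Y81.55
M5
G0 X0.00 Y0.00

Since the viewBox matches the mm dimensions, user units are millimetres directly. The only transform is the Y-flip y_m = 126.89 − y_svg.

Shape 1 is a closed polygon drawn with `<path>`. Its stroke #008000 means engrave at S346, F2639. After flipping Y the toolpath is (12.01,63.18) → (51.22,100.21) → (106.97,80.12) → (12.01,63.18), returning to the start.

Shape 2 is a regular polygon drawn with `<path>`. Its stroke #008000 means engrave at S346, F2639. After flipping Y the toolpath is (68.43,124.16) → (79.18,118.14) → (82.53,106.28) → (76.51,95.53) → (64.65,92.18) → (53.90,98.20) → (50.55,110.06) → (56.57,120.81) → (68.43,124.16), returning to the start.

Shape 3 is a open polyline drawn with `<polyline>`. Its stroke #008000 means engrave at S346, F2639. After flipping Y the toolpath is (180.27,107.84) → (63.24,9.72) → (96.75,68.48) → (56.70,76.43) → (127.47,98.58).

Shape 4 is a rectangle drawn with `<rect>`. Its stroke #008000 means engrave at S346, F2639. After flipping Y the toolpath is (55.00,81.55) → (134.51,81.55) → (134.51,51.80) → (55.00,51.80) → (55.00,81.55), returning to the start.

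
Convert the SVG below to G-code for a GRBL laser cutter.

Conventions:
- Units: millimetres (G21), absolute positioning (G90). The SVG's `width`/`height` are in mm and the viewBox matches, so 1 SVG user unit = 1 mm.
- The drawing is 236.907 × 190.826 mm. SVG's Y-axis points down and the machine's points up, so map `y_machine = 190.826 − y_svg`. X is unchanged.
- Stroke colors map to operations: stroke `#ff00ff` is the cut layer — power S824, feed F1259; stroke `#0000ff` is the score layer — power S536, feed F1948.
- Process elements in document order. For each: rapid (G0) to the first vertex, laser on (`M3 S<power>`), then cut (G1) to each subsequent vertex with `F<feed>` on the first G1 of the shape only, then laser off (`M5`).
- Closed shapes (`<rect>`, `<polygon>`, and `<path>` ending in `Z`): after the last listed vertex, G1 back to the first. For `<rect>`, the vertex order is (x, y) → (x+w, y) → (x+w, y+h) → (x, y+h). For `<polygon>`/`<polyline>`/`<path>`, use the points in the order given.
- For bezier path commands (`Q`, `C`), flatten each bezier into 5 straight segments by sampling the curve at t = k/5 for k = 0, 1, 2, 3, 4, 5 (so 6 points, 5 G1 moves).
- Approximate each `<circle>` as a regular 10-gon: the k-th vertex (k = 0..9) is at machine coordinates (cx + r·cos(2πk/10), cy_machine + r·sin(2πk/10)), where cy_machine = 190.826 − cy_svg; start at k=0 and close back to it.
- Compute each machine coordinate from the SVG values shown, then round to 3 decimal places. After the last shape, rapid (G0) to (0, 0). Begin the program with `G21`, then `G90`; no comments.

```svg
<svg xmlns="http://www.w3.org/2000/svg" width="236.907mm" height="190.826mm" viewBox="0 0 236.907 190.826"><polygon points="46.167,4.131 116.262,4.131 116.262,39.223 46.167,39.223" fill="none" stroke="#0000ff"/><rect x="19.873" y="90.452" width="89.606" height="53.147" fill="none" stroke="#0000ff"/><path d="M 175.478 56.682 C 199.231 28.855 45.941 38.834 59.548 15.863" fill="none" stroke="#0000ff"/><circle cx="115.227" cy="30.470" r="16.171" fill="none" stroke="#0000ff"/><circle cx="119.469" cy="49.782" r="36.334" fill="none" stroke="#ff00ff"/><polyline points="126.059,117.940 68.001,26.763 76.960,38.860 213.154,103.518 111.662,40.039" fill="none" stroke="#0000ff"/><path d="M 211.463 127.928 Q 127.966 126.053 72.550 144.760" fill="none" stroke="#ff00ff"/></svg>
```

G21
G90
G0 X46.167 Y186.695
M3 S536
G1 X116.262 Y186.695 F1948
G1 X116.262 Y151.603
G1 X46.167 Y151.603
G1 X46.167 Y186.695
M5
G0 X19.873 Y100.374
M3 S536
G1 X109.479 Y100.374 F1948
G1 X109.479 Y47.227
G1 X19.873 Y47.227
G1 X19.873 Y100.374
M5
G0 X175.478 Y134.144
M3 S536
G1 X171.236 Y146.870 F1948
G1 X141.013 Y153.918
G1 X101.318 Y158.685
G1 X68.660 Y164.568
G1 X59.548 Y174.963
M5
G0 X131.398 Y160.356
M3 S536
G1 X128.310 Y169.861 F1948
G1 X120.224 Y175.736
G1 X110.230 Y175.736
G1 X102.144 Y169.861
G1 X99.056 Y160.356
G1 X102.144 Y150.851
G1 X110.230 Y144.976
G1 X120.224 Y144.976
G1 X128.310 Y150.851
G1 X131.398 Y160.356
M5
G0 X155.803 Y141.044
M3 S824
G1 X148.864 Y162.401 F1259
G1 X130.697 Y175.600
G1 X108.241 Y175.600
G1 X90.074 Y162.401
G1 X83.135 Y141.044
G1 X90.074 Y119.687
G1 X108.241 Y106.488
G1 X130.697 Y106.488
G1 X148.864 Y119.687
G1 X155.803 Y141.044
M5
G0 X126.059 Y72.886
M3 S536
G1 X68.001 Y164.063 F1948
G1 X76.960 Y151.966
G1 X213.154 Y87.308
G1 X111.662 Y150.787
M5
G0 X211.463 Y62.898
M3 S824
G1 X179.187 Y62.825 F1259
G1 X149.158 Y61.105
G1 X121.376 Y57.738
G1 X95.840 Y52.726
G1 X72.550 Y46.066
M5
G0 X0.000 Y0.000

Since the viewBox matches the mm dimensions, user units are millimetres directly. The only transform is the Y-flip y_m = 190.826 − y_svg.

Shape 1 is a rectangle drawn with `<polygon>`. Its stroke #0000ff means score at S536, F1948. After flipping Y the toolpath is (46.167,186.695) → (116.262,186.695) → (116.262,151.603) → (46.167,151.603) → (46.167,186.695), returning to the start.

Shape 2 is a rectangle drawn with `<rect>`. Its stroke #0000ff means score at S536, F1948. After flipping Y the toolpath is (19.873,100.374) → (109.479,100.374) → (109.479,47.227) → (19.873,47.227) → (19.873,100.374), returning to the start.

Shape 3 is a cubic bezier drawn with `<path>`. Its stroke #0000ff means score at S536, F1948. After flipping Y the toolpath is (175.478,134.144) → (171.236,146.870) → (141.013,153.918) → (101.318,158.685) → (68.660,164.568) → (59.548,174.963).

Shape 4 is a circle drawn with `<circle>`. Its stroke #0000ff means score at S536, F1948. After flipping Y the toolpath is (131.398,160.356) → (128.310,169.861) → (120.224,175.736) → (110.230,175.736) → (102.144,169.861) → (99.056,160.356) → (102.144,150.851) → (110.230,144.976) → (120.224,144.976) → (128.310,150.851) → (131.398,160.356), returning to the start.

Shape 5 is a circle drawn with `<circle>`. Its stroke #ff00ff means cut at S824, F1259. After flipping Y the toolpath is (155.803,141.044) → (148.864,162.401) → (130.697,175.600) → (108.241,175.600) → (90.074,162.401) → (83.135,141.044) → (90.074,119.687) → (108.241,106.488) → (130.697,106.488) → (148.864,119.687) → (155.803,141.044), returning to the start.

Shape 6 is a open polyline drawn with `<polyline>`. Its stroke #0000ff means score at S536, F1948. After flipping Y the toolpath is (126.059,72.886) → (68.001,164.063) → (76.960,151.966) → (213.154,87.308) → (111.662,150.787).

Shape 7 is a quadratic bezier drawn with `<path>`. Its stroke #ff00ff means cut at S824, F1259. After flipping Y the toolpath is (211.463,62.898) → (179.187,62.825) → (149.158,61.105) → (121.376,57.738) → (95.840,52.726) → (72.550,46.066).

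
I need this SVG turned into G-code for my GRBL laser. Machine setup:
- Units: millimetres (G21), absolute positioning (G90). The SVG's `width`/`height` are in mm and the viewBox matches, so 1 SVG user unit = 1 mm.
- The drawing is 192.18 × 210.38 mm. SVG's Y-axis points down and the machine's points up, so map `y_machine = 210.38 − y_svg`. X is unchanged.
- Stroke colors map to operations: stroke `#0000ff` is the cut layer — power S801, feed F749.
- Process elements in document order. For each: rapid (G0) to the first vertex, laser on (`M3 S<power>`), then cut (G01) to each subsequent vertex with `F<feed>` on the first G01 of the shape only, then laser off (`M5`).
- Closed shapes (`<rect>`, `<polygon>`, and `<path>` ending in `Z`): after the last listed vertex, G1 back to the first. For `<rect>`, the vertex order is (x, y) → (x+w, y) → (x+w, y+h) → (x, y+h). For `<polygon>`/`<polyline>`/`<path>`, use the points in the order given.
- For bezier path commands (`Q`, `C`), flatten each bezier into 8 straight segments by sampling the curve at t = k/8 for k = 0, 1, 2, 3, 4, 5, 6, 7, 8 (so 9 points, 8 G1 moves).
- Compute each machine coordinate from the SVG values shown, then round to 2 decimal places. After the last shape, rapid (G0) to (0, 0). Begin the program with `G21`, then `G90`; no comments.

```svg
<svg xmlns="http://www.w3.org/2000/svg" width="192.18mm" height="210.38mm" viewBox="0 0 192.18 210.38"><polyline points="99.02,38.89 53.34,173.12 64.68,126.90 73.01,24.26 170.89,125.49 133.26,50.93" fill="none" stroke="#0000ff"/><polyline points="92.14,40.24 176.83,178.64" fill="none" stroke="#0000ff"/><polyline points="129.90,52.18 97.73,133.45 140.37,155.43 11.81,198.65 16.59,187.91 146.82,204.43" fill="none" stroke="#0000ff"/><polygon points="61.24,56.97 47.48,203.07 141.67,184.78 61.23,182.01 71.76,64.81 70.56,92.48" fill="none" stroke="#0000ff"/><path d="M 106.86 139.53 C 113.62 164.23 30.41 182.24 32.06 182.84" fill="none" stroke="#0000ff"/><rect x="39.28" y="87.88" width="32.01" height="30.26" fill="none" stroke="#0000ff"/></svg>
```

viewBox `0 0 192.18 210.38` with mm width/height → 1 unit = 1 mm. Flip: y_m = 210.38 − y_svg.

**Shape 1** — `<polyline>` open polyline, stroke `#0000ff` → cut (S801, F749). Machine vertices: (99.02,171.49) → (53.34,37.26) → (64.68,83.48) → (73.01,186.12) → (170.89,84.89) → (133.26,159.45). Open path.

**Shape 2** — `<polyline>` line segment, stroke `#0000ff` → cut (S801, F749). Machine vertices: (92.14,170.14) → (176.83,31.74). Open path.

**Shape 3** — `<polyline>` open polyline, stroke `#0000ff` → cut (S801, F749). Machine vertices: (129.90,158.20) → (97.73,76.93) → (140.37,54.95) → (11.81,11.73) → (16.59,22.47) → (146.82,5.95). Open path.

**Shape 4** — `<polygon>` closed polygon, stroke `#0000ff` → cut (S801, F749). Machine vertices: (61.24,153.41) → (47.48,7.31) → (141.67,25.60) → (61.23,28.37) → (71.76,145.57) → (70.56,117.90) → (61.24,153.41). Closed: final G1 returns to the first vertex.

**Shape 5** — `<path>` cubic bezier, stroke `#0000ff` → cut (S801, F749). Control points (SVG): P0=(106.86,139.53), P1=(113.62,164.23), P2=(30.41,182.24), P3=(32.06,182.84); sampled at t=k/8. Machine vertices: (106.86,70.85) → (105.52,61.92) → (97.79,53.75) → (85.73,46.45) → (71.38,40.16) → (56.78,34.99) → (44.00,31.09) → (35.08,28.56) → (32.06,27.54). Open path.

**Shape 6** — `<rect>` rectangle, stroke `#0000ff` → cut (S801, F749). Machine vertices: (39.28,122.50) → (71.29,122.50) → (71.29,92.24) → (39.28,92.24) → (39.28,122.50). Closed: final G1 returns to the first vertex.

G21
G90
G0 X99.02 Y171.49
M3 S801
G01 X53.34 Y37.26 F749
G01 X64.68 Y83.48
G01 X73.01 Y186.12
G01 X170.89 Y84.89
G01 X133.26 Y159.45
M5
G0 X92.14 Y170.14
M3 S801
G01 X176.83 Y31.74 F749
M5
G0 X129.90 Y158.20
M3 S801
G01 X97.73 Y76.93 F749
G01 X140.37 Y54.95
G01 X11.81 Y11.73
G01 X16.59 Y22.47
G01 X146.82 Y5.95
M5
G0 X61.24 Y153.41
M3 S801
G01 X47.48 Y7.31 F749
G01 X141.67 Y25.60
G01 X61.23 Y28.37
G01 X71.76 Y145.57
G01 X70.56 Y117.90
G01 X61.24 Y153.41
M5
G0 X106.86 Y70.85
M3 S801
G01 X105.52 Y61.92 F749
G01 X97.79 Y53.75
G01 X85.73 Y46.45
G01 X71.38 Y40.16
G01 X56.78 Y34.99
G01 X44.00 Y31.09
G01 X35.08 Y28.56
G01 X32.06 Y27.54
M5
G0 X39.28 Y122.50
M3 S801
G01 X71.29 Y122.50 F749
G01 X71.29 Y92.24
G01 X39.28 Y92.24
G01 X39.28 Y122.50
M5
G0 X0.00 Y0.00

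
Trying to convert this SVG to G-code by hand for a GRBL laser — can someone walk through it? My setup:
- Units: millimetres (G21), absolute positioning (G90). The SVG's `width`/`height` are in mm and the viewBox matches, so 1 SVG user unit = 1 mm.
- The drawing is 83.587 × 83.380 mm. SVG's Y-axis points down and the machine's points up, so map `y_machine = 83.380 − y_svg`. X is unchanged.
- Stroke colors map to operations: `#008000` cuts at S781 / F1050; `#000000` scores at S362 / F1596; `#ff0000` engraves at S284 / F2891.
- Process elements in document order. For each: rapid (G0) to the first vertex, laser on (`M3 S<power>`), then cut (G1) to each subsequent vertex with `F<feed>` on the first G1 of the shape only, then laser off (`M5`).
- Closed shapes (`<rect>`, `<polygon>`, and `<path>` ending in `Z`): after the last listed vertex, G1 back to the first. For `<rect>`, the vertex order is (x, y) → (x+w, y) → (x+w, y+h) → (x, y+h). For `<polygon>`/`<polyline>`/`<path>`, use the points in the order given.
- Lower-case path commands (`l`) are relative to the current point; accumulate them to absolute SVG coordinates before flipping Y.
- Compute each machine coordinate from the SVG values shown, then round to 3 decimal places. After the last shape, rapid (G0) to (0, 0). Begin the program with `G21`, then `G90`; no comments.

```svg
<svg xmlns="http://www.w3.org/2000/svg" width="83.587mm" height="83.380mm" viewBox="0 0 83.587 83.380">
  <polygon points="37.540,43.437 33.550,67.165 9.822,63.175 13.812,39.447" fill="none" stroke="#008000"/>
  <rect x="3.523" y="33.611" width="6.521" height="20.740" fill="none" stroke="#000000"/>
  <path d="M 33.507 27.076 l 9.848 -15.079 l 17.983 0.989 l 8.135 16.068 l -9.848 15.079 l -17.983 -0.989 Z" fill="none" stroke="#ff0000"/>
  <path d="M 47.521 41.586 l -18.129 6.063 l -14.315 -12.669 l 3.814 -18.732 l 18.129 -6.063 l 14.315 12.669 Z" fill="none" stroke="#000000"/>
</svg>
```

G21
G90
G0 X37.540 Y39.943
M3 S781
G1 X33.550 Y16.215 F1050
G1 X9.822 Y20.205
G1 X13.812 Y43.933
G1 X37.540 Y39.943
M5
G0 X3.523 Y49.769
M3 S362
G1 X10.044 Y49.769 F1596
G1 X10.044 Y29.029
G1 X3.523 Y29.029
G1 X3.523 Y49.769
M5
G0 X33.507 Y56.304
M3 S284
G1 X43.355 Y71.383 F2891
G1 X61.338 Y70.394
G1 X69.473 Y54.326
G1 X59.625 Y39.247
G1 X41.642 Y40.236
G1 X33.507 Y56.304
M5
G0 X47.521 Y41.794
M3 S362
G1 X29.392 Y35.731 F1596
G1 X15.077 Y48.400
G1 X18.891 Y67.132
G1 X37.020 Y73.195
G1 X51.335 Y60.526
G1 X47.521 Y41.794
M5
G0 X0.000 Y0.000

Since the viewBox matches the mm dimensions, user units are millimetres directly. The only transform is the Y-flip y_m = 83.380 − y_svg.

Shape 1 is a regular polygon drawn with `<polygon>`. Its stroke #008000 means cut at S781, F1050. After flipping Y the toolpath is (37.540,39.943) → (33.550,16.215) → (9.822,20.205) → (13.812,43.933) → (37.540,39.943), returning to the start.

Shape 2 is a rectangle drawn with `<rect>`. Its stroke #000000 means score at S362, F1596. After flipping Y the toolpath is (3.523,49.769) → (10.044,49.769) → (10.044,29.029) → (3.523,29.029) → (3.523,49.769), returning to the start.

Shape 3 is a regular polygon drawn with `<path>`. Its stroke #ff0000 means engrave at S284, F2891. After flipping Y the toolpath is (33.507,56.304) → (43.355,71.383) → (61.338,70.394) → (69.473,54.326) → (59.625,39.247) → (41.642,40.236) → (33.507,56.304), returning to the start.

Shape 4 is a regular polygon drawn with `<path>`. Its stroke #000000 means score at S362, F1596. After flipping Y the toolpath is (47.521,41.794) → (29.392,35.731) → (15.077,48.400) → (18.891,67.132) → (37.020,73.195) → (51.335,60.526) → (47.521,41.794), returning to the start.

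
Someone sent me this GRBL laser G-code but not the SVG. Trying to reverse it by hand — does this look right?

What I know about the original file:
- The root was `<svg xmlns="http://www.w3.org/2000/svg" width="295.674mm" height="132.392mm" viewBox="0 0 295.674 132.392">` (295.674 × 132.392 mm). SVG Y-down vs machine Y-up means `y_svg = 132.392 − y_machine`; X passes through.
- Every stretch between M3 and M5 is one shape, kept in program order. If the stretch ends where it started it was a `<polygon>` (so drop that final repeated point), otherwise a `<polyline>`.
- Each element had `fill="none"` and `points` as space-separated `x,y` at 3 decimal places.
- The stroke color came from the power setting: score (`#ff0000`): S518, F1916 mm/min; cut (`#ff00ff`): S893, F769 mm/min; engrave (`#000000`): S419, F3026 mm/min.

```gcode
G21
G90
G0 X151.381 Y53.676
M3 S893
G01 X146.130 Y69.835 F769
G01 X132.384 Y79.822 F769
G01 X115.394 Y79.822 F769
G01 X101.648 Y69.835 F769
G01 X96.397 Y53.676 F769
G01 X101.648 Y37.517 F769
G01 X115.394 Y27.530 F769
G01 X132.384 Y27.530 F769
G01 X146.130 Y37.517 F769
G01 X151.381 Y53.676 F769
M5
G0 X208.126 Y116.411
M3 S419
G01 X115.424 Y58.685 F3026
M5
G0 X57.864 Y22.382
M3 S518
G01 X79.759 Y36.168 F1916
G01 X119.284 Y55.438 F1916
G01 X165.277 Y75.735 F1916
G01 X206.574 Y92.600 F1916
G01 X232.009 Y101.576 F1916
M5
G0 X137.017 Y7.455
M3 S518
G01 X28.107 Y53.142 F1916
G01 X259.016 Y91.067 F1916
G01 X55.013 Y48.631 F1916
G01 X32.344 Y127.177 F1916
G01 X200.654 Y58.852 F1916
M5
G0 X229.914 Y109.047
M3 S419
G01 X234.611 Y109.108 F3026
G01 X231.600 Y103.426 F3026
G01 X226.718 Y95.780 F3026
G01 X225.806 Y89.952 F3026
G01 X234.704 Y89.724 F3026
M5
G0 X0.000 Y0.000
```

Each laser-on run becomes one SVG element. Flip Y back into SVG space with y_svg = 132.392 − y_machine.

Run 1: the run's S893 means `#ff00ff` (cut). The run returns to its start, so emit a `<polygon>` with points (Y-flipped): 151.381,78.716 146.130,62.557 132.384,52.570 115.394,52.570 101.648,62.557 96.397,78.716 101.648,94.875 115.394,104.862 132.384,104.862 146.130,94.875.

Run 2: S419 ⇒ engrave layer `#000000`. The run is open, so emit a `<polyline>` with points (Y-flipped): 208.126,15.981 115.424,73.707.

Run 3: S518 ⇒ score layer `#ff0000`. The run is open, so emit a `<polyline>` with points (Y-flipped): 57.864,110.010 79.759,96.224 119.284,76.954 165.277,56.657 206.574,39.792 232.009,30.816.

Run 4: power S518 maps to stroke `#ff0000` (score). The run is open, so emit a `<polyline>` with points (Y-flipped): 137.017,124.937 28.107,79.250 259.016,41.325 55.013,83.761 32.344,5.215 200.654,73.540.

Run 5: S419 ⇒ engrave layer `#000000`. The run is open, so emit a `<polyline>` with points (Y-flipped): 229.914,23.345 234.611,23.284 231.600,28.966 226.718,36.612 225.806,42.440 234.704,42.668.

<svg xmlns="http://www.w3.org/2000/svg" width="295.674mm" height="132.392mm" viewBox="0 0 295.674 132.392">
  <polygon points="151.381,78.716 146.130,62.557 132.384,52.570 115.394,52.570 101.648,62.557 96.397,78.716 101.648,94.875 115.394,104.862 132.384,104.862 146.130,94.875" fill="none" stroke="#ff00ff"/>
  <polyline points="208.126,15.981 115.424,73.707" fill="none" stroke="#000000"/>
  <polyline points="57.864,110.010 79.759,96.224 119.284,76.954 165.277,56.657 206.574,39.792 232.009,30.816" fill="none" stroke="#ff0000"/>
  <polyline points="137.017,124.937 28.107,79.250 259.016,41.325 55.013,83.761 32.344,5.215 200.654,73.540" fill="none" stroke="#ff0000"/>
  <polyline points="229.914,23.345 234.611,23.284 231.600,28.966 226.718,36.612 225.806,42.440 234.704,42.668" fill="none" stroke="#000000"/>
</svg>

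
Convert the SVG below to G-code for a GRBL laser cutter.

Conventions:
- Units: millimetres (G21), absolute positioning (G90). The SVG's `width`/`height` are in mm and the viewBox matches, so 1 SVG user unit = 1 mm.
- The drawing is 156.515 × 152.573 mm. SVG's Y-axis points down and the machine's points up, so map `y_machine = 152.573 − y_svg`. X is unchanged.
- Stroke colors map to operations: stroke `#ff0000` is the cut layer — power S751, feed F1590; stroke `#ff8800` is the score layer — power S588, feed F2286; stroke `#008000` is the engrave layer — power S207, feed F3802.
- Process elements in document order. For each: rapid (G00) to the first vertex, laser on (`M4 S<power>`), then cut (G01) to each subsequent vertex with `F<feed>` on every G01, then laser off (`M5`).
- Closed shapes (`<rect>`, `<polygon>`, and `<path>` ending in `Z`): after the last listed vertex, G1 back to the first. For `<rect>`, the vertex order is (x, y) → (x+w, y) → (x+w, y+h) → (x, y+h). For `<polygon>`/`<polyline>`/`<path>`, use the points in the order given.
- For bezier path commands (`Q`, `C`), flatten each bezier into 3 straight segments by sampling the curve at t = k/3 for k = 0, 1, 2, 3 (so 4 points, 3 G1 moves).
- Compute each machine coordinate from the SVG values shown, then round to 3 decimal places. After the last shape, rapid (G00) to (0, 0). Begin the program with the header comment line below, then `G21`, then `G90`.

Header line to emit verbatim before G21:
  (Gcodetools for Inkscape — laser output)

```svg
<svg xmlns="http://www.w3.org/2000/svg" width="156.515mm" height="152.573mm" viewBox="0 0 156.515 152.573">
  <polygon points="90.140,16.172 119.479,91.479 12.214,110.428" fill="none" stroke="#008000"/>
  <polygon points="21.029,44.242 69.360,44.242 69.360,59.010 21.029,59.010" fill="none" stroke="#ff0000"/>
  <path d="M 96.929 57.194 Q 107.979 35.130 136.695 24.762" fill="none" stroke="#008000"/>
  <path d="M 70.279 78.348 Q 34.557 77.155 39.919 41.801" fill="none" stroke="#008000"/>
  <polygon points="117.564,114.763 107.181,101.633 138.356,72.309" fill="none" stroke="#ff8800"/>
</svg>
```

1 u = 1 mm; y_m = 152.573 − y.

[1] `<polygon>` closed polygon, #008000→engrave S207 F3802: (90.140,136.401) → (119.479,61.094) → (12.214,42.145) → (90.140,136.401) (closed)

[2] `<polygon>` rectangle, #ff0000→cut S751 F1590: (21.029,108.331) → (69.360,108.331) → (69.360,93.563) → (21.029,93.563) → (21.029,108.331) (closed)

[3] `<path>` quadratic bezier, #008000→engrave S207 F3802: (96.929,95.379) → (106.259,108.789) → (119.514,119.599) → (136.695,127.811)

[4] `<path>` quadratic bezier, #008000→engrave S207 F3802: (70.279,74.225) → (51.029,78.816) → (40.909,90.998) → (39.919,110.772)

[5] `<polygon>` closed polygon, #ff8800→score S588 F2286: (117.564,37.810) → (107.181,50.940) → (138.356,80.264) → (117.564,37.810) (closed)

(Gcodetools for Inkscape — laser output)
G21
G90
G00 X90.140 Y136.401
M4 S207
G01 X119.479 Y61.094 F3802
G01 X12.214 Y42.145 F3802
G01 X90.140 Y136.401 F3802
M5
G00 X21.029 Y108.331
M4 S751
G01 X69.360 Y108.331 F1590
G01 X69.360 Y93.563 F1590
G01 X21.029 Y93.563 F1590
G01 X21.029 Y108.331 F1590
M5
G00 X96.929 Y95.379
M4 S207
G01 X106.259 Y108.789 F3802
G01 X119.514 Y119.599 F3802
G01 X136.695 Y127.811 F3802
M5
G00 X70.279 Y74.225
M4 S207
G01 X51.029 Y78.816 F3802
G01 X40.909 Y90.998 F3802
G01 X39.919 Y110.772 F3802
M5
G00 X117.564 Y37.810
M4 S588
G01 X107.181 Y50.940 F2286
G01 X138.356 Y80.264 F2286
G01 X117.564 Y37.810 F2286
M5
G00 X0.000 Y0.000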